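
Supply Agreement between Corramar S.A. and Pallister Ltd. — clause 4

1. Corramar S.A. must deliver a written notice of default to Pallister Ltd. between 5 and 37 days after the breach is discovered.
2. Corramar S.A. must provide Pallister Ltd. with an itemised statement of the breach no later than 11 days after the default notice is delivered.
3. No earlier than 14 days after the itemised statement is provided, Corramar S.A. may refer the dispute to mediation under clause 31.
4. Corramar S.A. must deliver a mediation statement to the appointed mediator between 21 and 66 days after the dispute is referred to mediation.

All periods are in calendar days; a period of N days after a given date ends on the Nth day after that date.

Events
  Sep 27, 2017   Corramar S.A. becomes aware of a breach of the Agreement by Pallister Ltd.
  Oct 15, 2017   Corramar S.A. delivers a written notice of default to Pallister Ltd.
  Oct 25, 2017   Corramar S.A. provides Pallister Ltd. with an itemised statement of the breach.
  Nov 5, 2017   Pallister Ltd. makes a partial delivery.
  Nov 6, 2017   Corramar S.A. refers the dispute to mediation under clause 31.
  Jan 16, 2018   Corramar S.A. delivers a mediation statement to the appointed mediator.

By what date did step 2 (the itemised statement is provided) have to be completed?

Oct 26, 2017

Step 2 runs from Oct 15, 2017, when the default notice is delivered. 11 days after Oct 15, 2017 is Oct 26, 2017.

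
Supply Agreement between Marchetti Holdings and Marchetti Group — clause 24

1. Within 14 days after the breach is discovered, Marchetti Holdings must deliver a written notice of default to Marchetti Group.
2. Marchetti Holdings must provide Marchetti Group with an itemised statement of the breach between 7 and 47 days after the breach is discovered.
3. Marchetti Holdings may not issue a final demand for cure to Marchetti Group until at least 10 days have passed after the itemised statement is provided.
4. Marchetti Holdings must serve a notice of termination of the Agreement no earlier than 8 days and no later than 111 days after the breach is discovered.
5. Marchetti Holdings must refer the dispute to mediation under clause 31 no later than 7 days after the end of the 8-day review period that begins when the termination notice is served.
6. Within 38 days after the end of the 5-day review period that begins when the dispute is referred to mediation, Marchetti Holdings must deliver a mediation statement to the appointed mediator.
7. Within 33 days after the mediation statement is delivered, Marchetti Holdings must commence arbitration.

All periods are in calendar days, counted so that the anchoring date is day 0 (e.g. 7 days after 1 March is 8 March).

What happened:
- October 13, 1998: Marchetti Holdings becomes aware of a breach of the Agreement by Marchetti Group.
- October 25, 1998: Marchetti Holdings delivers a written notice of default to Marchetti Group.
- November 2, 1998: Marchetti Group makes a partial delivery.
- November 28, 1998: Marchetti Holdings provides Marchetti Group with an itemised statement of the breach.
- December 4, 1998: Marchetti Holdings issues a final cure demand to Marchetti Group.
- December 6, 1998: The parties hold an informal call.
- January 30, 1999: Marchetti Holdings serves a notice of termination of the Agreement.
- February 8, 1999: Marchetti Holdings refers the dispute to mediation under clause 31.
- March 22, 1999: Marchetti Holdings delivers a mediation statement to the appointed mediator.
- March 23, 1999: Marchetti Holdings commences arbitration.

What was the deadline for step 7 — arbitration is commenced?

April 24, 1999

Step 7 runs from March 22, 1999, when the mediation statement is delivered. 33 days after March 22, 1999 is April 24, 1999.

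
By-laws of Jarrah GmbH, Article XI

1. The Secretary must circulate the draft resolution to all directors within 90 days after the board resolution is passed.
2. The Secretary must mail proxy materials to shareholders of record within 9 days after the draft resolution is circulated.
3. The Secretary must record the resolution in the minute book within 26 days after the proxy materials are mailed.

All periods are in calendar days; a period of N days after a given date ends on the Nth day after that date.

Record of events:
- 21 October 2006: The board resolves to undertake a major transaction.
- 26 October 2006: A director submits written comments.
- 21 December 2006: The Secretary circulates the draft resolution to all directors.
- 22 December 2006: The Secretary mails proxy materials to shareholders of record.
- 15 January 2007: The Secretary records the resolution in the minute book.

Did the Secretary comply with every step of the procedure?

(1) due by 21 October 2006 + 90 days = 19 January 2007; completed 21 December 2006, before the deadline.
(2) due by 21 December 2006 + 9 days = 30 December 2006; 22 December 2006 is within that limit.
(3) due by 22 December 2006 + 26 days = 17 January 2007; 15 January 2007 is within that limit.

Yes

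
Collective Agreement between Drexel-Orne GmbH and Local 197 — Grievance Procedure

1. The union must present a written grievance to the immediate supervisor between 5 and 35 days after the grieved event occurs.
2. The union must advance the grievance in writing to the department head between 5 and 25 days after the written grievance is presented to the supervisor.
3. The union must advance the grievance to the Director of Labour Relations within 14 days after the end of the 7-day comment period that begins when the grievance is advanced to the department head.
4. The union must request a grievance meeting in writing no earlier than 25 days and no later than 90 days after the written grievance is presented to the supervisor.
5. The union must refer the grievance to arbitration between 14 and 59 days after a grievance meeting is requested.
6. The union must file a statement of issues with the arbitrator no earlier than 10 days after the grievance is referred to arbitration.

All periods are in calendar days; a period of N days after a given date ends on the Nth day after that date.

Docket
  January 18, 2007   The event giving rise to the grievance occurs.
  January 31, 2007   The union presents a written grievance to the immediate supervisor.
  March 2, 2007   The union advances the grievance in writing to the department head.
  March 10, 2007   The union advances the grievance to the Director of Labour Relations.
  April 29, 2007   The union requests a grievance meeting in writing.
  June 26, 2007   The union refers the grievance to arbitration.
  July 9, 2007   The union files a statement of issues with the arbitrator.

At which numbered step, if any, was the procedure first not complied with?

Step 2

Step 1 — 5 and 35 days from January 18, 2007 (when the grieved event occurs) are January 23, 2007 and February 22, 2007 respectively; done January 31, 2007, which is between those dates.
Step 2 — 5 and 25 days from January 31, 2007 (when the written grievance is presented to the supervisor) are February 5, 2007 and February 25, 2007 respectively; March 2, 2007 is 5 days past the end of the window.
That is the first point of non-compliance.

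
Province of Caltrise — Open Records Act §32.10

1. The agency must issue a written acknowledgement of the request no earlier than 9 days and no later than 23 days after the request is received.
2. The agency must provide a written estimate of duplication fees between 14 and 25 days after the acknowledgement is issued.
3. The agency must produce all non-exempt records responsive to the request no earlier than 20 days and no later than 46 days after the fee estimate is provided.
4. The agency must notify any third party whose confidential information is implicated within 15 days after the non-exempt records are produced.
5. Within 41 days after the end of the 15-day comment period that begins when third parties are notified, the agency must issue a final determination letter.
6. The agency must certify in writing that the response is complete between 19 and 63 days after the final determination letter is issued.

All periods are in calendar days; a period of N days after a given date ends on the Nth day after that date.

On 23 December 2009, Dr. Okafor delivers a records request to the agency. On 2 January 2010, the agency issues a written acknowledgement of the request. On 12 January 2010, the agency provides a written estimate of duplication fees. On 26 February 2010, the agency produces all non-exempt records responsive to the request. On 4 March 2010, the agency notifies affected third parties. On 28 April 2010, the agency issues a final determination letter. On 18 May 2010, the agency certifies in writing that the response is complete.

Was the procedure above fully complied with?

No

(1) the permitted window runs from 23 December 2009 + 9 = 1 January 2010 to 23 December 2009 + 23 = 15 January 2010; done 2 January 2010, which is between those dates.
(2) the permitted window runs from 2 January 2010 + 14 = 16 January 2010 to 2 January 2010 + 25 = 27 January 2010; done 12 January 2010 — 4 days before the window opened.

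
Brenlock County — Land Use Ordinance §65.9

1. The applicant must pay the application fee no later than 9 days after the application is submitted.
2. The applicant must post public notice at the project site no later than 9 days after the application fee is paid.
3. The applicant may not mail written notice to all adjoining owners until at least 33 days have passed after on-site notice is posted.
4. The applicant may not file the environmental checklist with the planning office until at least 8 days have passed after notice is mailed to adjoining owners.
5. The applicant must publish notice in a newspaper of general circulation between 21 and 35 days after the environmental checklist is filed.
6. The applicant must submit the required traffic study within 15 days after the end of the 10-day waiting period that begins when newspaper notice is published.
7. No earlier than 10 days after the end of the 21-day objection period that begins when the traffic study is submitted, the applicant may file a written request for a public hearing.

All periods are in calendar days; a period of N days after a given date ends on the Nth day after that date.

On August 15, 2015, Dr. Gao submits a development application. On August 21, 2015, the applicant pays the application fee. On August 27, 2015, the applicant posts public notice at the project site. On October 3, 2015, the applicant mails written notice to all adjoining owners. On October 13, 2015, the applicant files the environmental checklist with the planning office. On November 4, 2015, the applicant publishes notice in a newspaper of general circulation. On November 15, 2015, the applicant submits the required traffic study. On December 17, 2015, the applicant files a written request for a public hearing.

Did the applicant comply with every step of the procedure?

Yes

(1) due by August 15, 2015 + 9 days = August 24, 2015; done August 21, 2015 — timely.
(2) due by August 21, 2015 + 9 days = August 30, 2015; done August 27, 2015 — timely.
(3) permitted from August 27, 2015 + 33 days = September 29, 2015 onward; done October 3, 2015, after the minimum wait.
(4) permitted from October 3, 2015 + 8 days = October 11, 2015 onward; done October 13, 2015, after the minimum wait.
(5) the permitted window runs from October 13, 2015 + 21 = November 3, 2015 to October 13, 2015 + 35 = November 17, 2015; done November 4, 2015 — within the window.
(6) due by November 14, 2015 + 15 days = November 29, 2015; completed November 15, 2015, before the deadline.
(7) permitted from December 6, 2015 + 10 days = December 16, 2015 onward; December 17, 2015 is on or after that date.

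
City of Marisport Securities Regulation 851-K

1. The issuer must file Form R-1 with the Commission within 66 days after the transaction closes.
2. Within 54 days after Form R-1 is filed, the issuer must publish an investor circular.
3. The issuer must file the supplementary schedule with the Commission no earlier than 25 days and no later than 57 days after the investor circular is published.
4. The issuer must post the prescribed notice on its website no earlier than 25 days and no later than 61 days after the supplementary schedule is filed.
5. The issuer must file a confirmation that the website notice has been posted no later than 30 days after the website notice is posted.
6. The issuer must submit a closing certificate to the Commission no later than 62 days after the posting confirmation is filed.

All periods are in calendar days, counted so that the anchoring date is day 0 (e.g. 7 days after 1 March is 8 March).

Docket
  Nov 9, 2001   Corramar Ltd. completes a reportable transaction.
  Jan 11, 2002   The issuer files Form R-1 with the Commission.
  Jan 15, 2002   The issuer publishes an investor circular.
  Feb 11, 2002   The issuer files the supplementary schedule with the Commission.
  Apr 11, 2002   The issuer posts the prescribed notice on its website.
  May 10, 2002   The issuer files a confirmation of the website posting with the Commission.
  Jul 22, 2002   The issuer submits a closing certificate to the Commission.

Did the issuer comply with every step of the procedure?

Step 1 — counting 66 days from Nov 9, 2001 (when the transaction closes) gives a deadline of Jan 14, 2002; completed Jan 11, 2002, before the deadline.
Step 2 — counting 54 days from Jan 11, 2002 (when Form R-1 is filed) gives a deadline of Mar 6, 2002; Jan 15, 2002 is within that limit.
Step 3 — 25 and 57 days from Jan 15, 2002 (when the investor circular is published) are Feb 9, 2002 and Mar 13, 2002 respectively; done Feb 11, 2002, which is between those dates.
Step 4 — 25 and 61 days from Feb 11, 2002 (when the supplementary schedule is filed) are Mar 8, 2002 and Apr 13, 2002 respectively; done Apr 11, 2002 — within the window.
Step 5 — counting 30 days from Apr 11, 2002 (when the website notice is posted) gives a deadline of May 11, 2002; completed May 10, 2002, before the deadline.
Step 6 — counting 62 days from May 10, 2002 (when the posting confirmation is filed) gives a deadline of Jul 11, 2002; not done until Jul 22, 2002, 11 days after the deadline.
Later steps need not be reached.

No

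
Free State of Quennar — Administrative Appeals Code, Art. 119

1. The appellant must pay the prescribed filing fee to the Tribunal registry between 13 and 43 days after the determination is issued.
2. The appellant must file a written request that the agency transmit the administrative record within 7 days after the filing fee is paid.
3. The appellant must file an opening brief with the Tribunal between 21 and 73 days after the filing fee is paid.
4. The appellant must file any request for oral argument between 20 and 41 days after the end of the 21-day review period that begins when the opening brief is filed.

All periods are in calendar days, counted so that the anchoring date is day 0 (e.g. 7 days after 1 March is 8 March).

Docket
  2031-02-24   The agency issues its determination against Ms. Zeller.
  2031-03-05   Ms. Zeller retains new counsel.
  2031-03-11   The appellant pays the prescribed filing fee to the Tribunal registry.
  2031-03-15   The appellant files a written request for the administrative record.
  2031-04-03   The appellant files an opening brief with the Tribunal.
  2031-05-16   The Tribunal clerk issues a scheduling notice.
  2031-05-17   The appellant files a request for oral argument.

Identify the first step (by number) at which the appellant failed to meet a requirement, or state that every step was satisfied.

Step 1: the window is 13–43 days after 2031-02-24 (when the determination is issued), so 2031-03-09 through 2031-04-08; done 2031-03-11 — within the window.
Step 2: 7 days after 2031-03-11 (when the filing fee is paid) is 2031-03-18; completed 2031-03-15, before the deadline.
Step 3: the window is 21–73 days after 2031-03-11 (when the filing fee is paid), so 2031-04-01 through 2031-05-23; done 2031-04-03 — within the window.
Step 4: the window is 20–41 days after 2031-04-24 (end of the 21-day review period, which began when the opening brief is filed on 2031-04-03), so 2031-05-14 through 2031-06-04; done 2031-05-17 — within the window.

None — every step was satisfied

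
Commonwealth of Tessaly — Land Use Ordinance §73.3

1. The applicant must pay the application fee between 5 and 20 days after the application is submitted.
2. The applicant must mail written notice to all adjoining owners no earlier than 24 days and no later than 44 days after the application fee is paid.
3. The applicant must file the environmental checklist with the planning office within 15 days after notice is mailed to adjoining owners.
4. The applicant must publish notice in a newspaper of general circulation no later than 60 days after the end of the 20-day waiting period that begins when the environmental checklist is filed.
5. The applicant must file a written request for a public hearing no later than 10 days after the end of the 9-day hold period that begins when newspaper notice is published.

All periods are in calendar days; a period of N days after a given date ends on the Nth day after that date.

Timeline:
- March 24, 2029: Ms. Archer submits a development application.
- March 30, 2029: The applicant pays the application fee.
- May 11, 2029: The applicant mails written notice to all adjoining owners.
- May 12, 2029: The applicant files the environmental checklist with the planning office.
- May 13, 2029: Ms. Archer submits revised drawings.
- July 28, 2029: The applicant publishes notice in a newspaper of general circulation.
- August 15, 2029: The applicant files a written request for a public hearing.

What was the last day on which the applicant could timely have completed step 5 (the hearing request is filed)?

Newspaper notice is published on July 28, 2029; the 9-day hold period therefore ends August 6, 2029, and step 5 runs from that date. 10 days after August 6, 2029 is August 16, 2029.

August 16, 2029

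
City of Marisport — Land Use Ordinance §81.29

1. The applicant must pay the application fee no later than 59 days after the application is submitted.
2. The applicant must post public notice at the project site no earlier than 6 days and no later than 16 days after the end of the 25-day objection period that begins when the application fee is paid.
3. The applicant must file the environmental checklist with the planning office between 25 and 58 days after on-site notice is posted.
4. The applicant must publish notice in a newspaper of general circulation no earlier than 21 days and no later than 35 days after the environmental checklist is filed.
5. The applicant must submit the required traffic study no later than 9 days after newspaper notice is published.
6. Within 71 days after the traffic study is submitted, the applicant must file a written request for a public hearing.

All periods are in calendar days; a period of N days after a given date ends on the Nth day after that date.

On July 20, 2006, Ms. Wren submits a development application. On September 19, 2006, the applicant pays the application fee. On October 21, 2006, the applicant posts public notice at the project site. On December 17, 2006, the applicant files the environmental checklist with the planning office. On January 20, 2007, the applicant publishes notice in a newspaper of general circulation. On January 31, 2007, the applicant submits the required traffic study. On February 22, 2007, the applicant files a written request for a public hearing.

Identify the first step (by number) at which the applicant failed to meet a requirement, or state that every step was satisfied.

Step 1

Step 1: 59 days after July 20, 2006 (when the application is submitted) is September 17, 2006; done September 19, 2006 — 2 days late.
The procedure was therefore not followed at step 1.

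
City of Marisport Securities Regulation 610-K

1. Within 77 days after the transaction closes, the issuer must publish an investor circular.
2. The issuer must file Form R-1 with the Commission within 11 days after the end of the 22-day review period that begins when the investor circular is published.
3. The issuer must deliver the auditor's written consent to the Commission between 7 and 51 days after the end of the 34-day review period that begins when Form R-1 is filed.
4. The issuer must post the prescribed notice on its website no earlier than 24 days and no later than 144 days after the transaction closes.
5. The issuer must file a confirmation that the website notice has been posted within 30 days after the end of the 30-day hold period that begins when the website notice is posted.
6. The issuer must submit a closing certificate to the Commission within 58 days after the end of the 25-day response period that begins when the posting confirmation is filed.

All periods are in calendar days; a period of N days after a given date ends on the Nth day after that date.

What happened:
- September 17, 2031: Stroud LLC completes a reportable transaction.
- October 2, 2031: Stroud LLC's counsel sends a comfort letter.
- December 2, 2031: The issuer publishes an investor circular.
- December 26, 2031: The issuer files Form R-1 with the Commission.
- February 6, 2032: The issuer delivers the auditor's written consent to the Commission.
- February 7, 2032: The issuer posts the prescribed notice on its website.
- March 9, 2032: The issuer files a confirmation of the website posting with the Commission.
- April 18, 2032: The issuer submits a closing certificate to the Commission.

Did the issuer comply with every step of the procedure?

Step 1 — counting 77 days from September 17, 2031 (when the transaction closes) gives a deadline of December 3, 2031; done December 2, 2031 — timely.
Step 2 — counting 11 days from December 24, 2031 (end of the 22-day review period, which began when the investor circular is published on December 2, 2031) gives a deadline of January 4, 2032; completed December 26, 2031, before the deadline.
Step 3 — 7 and 51 days from January 29, 2032 (end of the 34-day review period, which began when Form R-1 is filed on December 26, 2031) are February 5, 2032 and March 20, 2032 respectively; done February 6, 2032 — within the window.
Step 4 — 24 and 144 days from September 17, 2031 (when the transaction closes) are October 11, 2031 and February 8, 2032 respectively; February 7, 2032 falls inside that range.
Step 5 — counting 30 days from March 8, 2032 (end of the 30-day hold period, which began when the website notice is posted on February 7, 2032) gives a deadline of April 7, 2032; March 9, 2032 is within that limit.
Step 6 — counting 58 days from April 3, 2032 (end of the 25-day response period, which began when the posting confirmation is filed on March 9, 2032) gives a deadline of May 31, 2032; done April 18, 2032 — timely.

Yes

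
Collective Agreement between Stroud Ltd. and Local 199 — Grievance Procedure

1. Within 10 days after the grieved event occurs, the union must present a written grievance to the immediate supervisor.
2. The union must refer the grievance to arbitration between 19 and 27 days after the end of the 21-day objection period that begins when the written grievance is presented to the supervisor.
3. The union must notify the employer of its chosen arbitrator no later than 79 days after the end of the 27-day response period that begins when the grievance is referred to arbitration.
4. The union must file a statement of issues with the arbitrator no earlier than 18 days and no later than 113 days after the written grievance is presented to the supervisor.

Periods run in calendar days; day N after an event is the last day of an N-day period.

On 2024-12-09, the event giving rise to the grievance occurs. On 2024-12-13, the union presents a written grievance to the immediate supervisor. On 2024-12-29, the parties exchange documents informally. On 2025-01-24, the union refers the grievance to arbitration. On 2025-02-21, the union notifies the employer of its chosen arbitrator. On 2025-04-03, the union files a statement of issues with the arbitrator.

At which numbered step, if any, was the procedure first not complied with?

Step 1: 10 days after 2024-12-09 (when the grieved event occurs) is 2024-12-19; completed 2024-12-13, before the deadline.
Step 2: the window is 19–27 days after 2025-01-03 (end of the 21-day objection period, which began when the written grievance is presented to the supervisor on 2024-12-13), so 2025-01-22 through 2025-01-30; done 2025-01-24 — within the window.
Step 3: 79 days after 2025-02-20 (end of the 27-day response period, which began when the grievance is referred to arbitration on 2025-01-24) is 2025-05-10; 2025-02-21 is within that limit.
Step 4: the window is 18–113 days after 2024-12-13 (when the written grievance is presented to the supervisor), so 2024-12-31 through 2025-04-05; done 2025-04-03 — within the window.

None — every step was satisfied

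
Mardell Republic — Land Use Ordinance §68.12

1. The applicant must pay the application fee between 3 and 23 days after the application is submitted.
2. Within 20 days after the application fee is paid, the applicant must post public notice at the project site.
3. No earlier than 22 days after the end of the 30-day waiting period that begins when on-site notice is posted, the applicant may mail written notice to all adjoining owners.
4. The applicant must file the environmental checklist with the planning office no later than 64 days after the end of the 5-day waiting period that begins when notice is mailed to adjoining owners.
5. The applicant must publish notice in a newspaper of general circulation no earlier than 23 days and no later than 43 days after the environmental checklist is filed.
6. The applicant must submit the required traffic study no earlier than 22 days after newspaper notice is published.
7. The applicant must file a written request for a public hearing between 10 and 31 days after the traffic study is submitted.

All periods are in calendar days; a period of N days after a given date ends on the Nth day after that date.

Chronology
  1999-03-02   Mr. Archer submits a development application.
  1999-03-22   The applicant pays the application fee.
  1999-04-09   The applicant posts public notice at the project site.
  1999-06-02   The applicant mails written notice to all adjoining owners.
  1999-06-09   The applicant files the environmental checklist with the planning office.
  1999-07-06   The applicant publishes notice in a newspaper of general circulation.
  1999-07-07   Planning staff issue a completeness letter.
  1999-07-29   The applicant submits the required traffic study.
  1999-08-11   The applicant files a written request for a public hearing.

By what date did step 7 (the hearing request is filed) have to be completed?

Step 7 runs from 1999-07-29, when the traffic study is submitted. The window is 10–31 days after 1999-07-29; it closes on 1999-08-29.

1999-08-29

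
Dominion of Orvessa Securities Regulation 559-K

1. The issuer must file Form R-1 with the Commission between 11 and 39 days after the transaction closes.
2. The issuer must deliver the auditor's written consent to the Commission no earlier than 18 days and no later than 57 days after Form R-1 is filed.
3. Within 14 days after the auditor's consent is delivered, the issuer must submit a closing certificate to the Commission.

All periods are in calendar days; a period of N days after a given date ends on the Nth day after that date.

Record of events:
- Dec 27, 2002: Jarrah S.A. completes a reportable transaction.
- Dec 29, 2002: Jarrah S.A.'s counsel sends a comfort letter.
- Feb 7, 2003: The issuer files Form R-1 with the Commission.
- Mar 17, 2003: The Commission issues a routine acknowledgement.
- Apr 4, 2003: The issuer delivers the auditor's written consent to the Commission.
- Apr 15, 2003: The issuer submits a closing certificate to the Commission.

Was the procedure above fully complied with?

No

Step 1 — 11 and 39 days from Dec 27, 2002 (when the transaction closes) are Jan 7, 2003 and Feb 4, 2003 respectively; Feb 7, 2003 is 3 days past the end of the window.
Later steps need not be reached.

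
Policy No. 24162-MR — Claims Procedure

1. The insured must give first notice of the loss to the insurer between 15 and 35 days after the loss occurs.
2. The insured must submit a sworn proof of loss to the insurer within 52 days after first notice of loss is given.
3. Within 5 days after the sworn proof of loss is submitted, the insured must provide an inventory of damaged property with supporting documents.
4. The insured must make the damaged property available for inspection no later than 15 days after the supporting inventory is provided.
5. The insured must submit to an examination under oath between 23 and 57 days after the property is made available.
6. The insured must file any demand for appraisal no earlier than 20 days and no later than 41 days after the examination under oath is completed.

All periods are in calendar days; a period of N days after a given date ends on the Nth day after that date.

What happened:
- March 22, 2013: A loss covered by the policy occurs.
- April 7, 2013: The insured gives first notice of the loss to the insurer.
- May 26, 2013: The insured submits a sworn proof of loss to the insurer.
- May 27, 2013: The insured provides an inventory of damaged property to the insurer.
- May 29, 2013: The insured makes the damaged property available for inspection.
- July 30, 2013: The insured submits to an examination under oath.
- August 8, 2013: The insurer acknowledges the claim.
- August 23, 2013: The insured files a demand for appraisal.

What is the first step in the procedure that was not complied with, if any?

Step 5

(1) the permitted window runs from March 22, 2013 + 15 = April 6, 2013 to March 22, 2013 + 35 = April 26, 2013; April 7, 2013 falls inside that range.
(2) due by April 7, 2013 + 52 days = May 29, 2013; May 26, 2013 is within that limit.
(3) due by May 26, 2013 + 5 days = May 31, 2013; done May 27, 2013 — timely.
(4) due by May 27, 2013 + 15 days = June 11, 2013; completed May 29, 2013, before the deadline.
(5) the permitted window runs from May 29, 2013 + 23 = June 21, 2013 to May 29, 2013 + 57 = July 25, 2013; July 30, 2013 is 5 days past the end of the window.
The procedure was therefore not followed at step 5.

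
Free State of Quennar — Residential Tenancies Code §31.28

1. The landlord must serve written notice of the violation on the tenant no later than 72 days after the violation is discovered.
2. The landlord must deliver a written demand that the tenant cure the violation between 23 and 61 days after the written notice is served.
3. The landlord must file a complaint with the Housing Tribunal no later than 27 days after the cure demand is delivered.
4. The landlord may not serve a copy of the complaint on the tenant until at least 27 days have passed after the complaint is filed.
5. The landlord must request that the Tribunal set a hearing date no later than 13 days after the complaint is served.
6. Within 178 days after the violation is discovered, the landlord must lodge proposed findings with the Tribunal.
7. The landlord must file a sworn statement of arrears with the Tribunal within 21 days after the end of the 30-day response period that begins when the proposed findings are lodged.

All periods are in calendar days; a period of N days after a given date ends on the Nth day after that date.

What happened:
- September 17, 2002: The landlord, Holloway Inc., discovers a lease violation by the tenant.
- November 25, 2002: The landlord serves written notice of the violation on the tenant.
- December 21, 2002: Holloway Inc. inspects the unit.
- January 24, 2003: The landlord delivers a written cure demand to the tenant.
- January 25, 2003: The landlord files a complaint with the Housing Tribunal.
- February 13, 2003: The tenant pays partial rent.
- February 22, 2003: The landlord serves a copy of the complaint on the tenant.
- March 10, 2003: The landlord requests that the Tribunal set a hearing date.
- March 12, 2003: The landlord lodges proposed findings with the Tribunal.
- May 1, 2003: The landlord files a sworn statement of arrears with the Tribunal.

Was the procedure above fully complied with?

No

Step 1: 72 days after September 17, 2002 (when the violation is discovered) is November 28, 2002; done November 25, 2002 — timely.
Step 2: the window is 23–61 days after November 25, 2002 (when the written notice is served), so December 18, 2002 through January 25, 2003; done January 24, 2003, which is between those dates.
Step 3: 27 days after January 24, 2003 (when the cure demand is delivered) is February 20, 2003; January 25, 2003 is within that limit.
Step 4: the earliest permitted date is 27 days after January 25, 2003 (when the complaint is filed), i.e. February 21, 2003; done February 22, 2003 — permitted.
Step 5: 13 days after February 22, 2003 (when the complaint is served) is March 7, 2003; March 10, 2003 misses that deadline by 3 days.
That is the first point of non-compliance.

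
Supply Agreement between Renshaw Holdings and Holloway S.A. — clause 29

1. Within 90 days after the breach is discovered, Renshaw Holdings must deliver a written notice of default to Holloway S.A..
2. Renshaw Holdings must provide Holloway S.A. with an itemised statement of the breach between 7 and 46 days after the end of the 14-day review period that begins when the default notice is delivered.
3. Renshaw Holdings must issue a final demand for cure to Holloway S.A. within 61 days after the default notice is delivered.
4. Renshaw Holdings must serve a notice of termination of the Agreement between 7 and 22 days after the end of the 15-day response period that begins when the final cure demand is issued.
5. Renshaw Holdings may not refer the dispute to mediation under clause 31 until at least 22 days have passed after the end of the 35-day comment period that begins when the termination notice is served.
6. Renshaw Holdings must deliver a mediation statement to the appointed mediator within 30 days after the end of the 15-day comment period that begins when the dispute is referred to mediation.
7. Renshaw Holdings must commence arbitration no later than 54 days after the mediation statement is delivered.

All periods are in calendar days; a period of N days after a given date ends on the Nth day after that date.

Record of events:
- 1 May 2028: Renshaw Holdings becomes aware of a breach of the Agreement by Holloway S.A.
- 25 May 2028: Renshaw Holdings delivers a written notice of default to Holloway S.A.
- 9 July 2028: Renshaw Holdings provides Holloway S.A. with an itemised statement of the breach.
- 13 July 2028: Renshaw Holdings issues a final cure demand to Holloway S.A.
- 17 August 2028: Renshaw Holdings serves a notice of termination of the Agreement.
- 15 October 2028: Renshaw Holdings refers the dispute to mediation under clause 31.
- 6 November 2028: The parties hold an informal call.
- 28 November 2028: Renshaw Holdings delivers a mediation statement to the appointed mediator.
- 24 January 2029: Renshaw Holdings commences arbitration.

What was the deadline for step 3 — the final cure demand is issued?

25 July 2028

Step 3 runs from 25 May 2028, when the default notice is delivered. 61 days after 25 May 2028 is 25 July 2028.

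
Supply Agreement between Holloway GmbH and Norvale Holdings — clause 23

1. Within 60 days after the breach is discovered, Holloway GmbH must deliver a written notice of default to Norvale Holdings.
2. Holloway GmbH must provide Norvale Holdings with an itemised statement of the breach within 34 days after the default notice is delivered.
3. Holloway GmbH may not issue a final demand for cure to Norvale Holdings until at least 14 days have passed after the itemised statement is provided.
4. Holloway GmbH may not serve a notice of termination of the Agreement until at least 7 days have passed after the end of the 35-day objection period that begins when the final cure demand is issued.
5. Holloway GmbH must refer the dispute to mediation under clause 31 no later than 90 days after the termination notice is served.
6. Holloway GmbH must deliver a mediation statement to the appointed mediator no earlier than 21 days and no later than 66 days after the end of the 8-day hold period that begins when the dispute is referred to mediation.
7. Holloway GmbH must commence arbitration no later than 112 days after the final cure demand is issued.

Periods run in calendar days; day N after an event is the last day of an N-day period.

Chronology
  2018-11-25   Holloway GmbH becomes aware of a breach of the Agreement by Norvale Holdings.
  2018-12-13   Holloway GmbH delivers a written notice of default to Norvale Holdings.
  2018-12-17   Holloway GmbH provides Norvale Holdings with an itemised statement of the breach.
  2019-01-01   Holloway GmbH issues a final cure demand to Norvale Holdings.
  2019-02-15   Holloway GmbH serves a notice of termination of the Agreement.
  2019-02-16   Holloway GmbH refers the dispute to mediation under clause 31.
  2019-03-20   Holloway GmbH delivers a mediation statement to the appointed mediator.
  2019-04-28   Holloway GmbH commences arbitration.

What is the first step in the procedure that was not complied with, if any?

Step 1: 60 days after 2018-11-25 (when the breach is discovered) is 2019-01-24; completed 2018-12-13, before the deadline.
Step 2: 34 days after 2018-12-13 (when the default notice is delivered) is 2019-01-16; done 2018-12-17 — timely.
Step 3: the earliest permitted date is 14 days after 2018-12-17 (when the itemised statement is provided), i.e. 2018-12-31; done 2019-01-01 — permitted.
Step 4: the earliest permitted date is 7 days after 2019-02-05 (end of the 35-day objection period, which began when the final cure demand is issued on 2019-01-01), i.e. 2019-02-12; 2019-02-15 is on or after that date.
Step 5: 90 days after 2019-02-15 (when the termination notice is served) is 2019-05-16; done 2019-02-16 — timely.
Step 6: the window is 21–66 days after 2019-02-24 (end of the 8-day hold period, which began when the dispute is referred to mediation on 2019-02-16), so 2019-03-17 through 2019-05-01; done 2019-03-20, which is between those dates.
Step 7: 112 days after 2019-01-01 (when the final cure demand is issued) is 2019-04-23; done 2019-04-28 — 5 days late.

Step 7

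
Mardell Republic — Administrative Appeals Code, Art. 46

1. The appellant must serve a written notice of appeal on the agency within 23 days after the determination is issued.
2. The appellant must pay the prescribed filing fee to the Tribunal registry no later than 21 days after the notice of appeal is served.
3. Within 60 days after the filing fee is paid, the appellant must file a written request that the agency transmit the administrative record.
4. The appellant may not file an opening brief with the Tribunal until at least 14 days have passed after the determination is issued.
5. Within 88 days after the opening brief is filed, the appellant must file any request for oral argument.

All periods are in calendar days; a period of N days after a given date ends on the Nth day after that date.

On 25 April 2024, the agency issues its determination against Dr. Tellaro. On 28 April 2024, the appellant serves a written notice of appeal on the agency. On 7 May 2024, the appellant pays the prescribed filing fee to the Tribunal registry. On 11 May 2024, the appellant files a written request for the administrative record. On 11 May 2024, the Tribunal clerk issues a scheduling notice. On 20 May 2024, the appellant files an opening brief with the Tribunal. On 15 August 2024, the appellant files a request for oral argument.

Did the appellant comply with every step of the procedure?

Yes

(1) due by 25 April 2024 + 23 days = 18 May 2024; 28 April 2024 is within that limit.
(2) due by 28 April 2024 + 21 days = 19 May 2024; 7 May 2024 is within that limit.
(3) due by 7 May 2024 + 60 days = 6 July 2024; completed 11 May 2024, before the deadline.
(4) permitted from 25 April 2024 + 14 days = 9 May 2024 onward; 20 May 2024 is on or after that date.
(5) due by 20 May 2024 + 88 days = 16 August 2024; completed 15 August 2024, before the deadline.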